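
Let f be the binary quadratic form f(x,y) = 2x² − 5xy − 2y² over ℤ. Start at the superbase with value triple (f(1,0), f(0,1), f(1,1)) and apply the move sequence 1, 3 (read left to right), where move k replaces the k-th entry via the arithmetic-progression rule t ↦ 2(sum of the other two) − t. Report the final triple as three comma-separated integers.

start (2,-2,-5) = (f(1,0),f(0,1),f(1,1))
replace slot 1: 2·((-2)+(-5)) − 2 = -16 → (-16,-2,-5)
replace slot 3: 2·((-16)+(-2)) − (-5) = -31 → (-16,-2,-31)

-16,-2,-31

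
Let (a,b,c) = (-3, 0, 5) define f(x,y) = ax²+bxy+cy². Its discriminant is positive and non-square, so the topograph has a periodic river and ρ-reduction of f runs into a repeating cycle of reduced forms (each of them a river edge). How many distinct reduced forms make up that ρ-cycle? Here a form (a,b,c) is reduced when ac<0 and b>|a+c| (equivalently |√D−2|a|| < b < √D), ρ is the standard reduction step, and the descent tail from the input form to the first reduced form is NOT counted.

D = 60, ⌊√D⌋ = 7
descent: ρ → (5,0,-3)
descent: ρ → (-3,6,2)  [lands on river]
river: ρ → (2,6,-3)
ρ-cycle length = 2 (tail of 2 descent steps not counted)

2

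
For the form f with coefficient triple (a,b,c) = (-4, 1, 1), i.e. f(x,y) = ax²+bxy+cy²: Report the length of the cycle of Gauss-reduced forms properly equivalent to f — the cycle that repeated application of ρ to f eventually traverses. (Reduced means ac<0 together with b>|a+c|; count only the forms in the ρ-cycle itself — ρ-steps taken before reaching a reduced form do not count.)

D = 17, ⌊√D⌋ = 4
descent: ρ → (1,3,-2)  [lands on river]
river: ρ → (-2,1,2)
river: ρ → (2,3,-1)
river: ρ → (-1,3,2)
river: ρ → (2,1,-2)
river: ρ → (-2,3,1)
ρ-cycle length = 6 (tail of 1 descent step not counted)

6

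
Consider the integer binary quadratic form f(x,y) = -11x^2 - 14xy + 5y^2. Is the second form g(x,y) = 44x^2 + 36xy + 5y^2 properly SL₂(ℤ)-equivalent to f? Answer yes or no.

D₁ = 416, D₂ = 416
river cycle of f (length 6): (5, 14, -11), (-11, 8, 8), (8, 8, -11), (-11, 14, 5), (5, 16, -8), (-8, 16, 5)
river cycle of g (length 6): (5, 14, -11), (-11, 8, 8), (8, 8, -11), (-11, 14, 5), (5, 16, -8), (-8, 16, 5)
cycles coincide ⇒ equivalent

yes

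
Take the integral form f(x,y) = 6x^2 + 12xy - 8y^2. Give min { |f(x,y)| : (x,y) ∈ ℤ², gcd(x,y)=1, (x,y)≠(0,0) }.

river: ρ → (-8,4,10)
river: ρ → (10,16,-2)
river: ρ → (-2,16,10)
river: ρ → (10,4,-8)
river: ρ → (-8,12,6)
river: ρ → (6,12,-8)
closes: descent 0, river 6
min |a| on river = 2

2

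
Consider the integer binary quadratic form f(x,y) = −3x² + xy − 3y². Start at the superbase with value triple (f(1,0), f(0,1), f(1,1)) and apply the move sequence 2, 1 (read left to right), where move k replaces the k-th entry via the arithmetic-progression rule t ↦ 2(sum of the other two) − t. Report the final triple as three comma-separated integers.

start (-3,-3,-5) = (f(1,0),f(0,1),f(1,1))
replace slot 2: 2·((-3)+(-5)) − (-3) = -13 → (-3,-13,-5)
replace slot 1: 2·((-13)+(-5)) − (-3) = -33 → (-33,-13,-5)

-33,-13,-5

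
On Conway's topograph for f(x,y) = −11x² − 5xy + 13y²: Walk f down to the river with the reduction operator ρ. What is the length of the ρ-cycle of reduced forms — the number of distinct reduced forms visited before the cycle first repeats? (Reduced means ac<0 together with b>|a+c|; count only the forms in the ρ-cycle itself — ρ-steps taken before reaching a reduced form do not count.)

D = 597, ⌊√D⌋ = 24
descent: ρ → (13,5,-11)  [lands on river]
river: ρ → (-11,17,7)
river: ρ → (7,11,-17)
river: ρ → (-17,23,1)
river: ρ → (1,23,-17)
river: ρ → (-17,11,7)
river: ρ → (7,17,-11)
river: ρ → (-11,5,13)
river: ρ → (13,21,-3)
river: ρ → (-3,21,13)
ρ-cycle length = 10 (tail of 1 descent step not counted)

10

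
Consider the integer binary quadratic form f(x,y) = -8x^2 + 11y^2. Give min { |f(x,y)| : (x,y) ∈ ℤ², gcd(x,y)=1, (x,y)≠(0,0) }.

descent: ρ → (11,0,-8)
descent: ρ → (-8,16,3)  [lands on river]
river: ρ → (3,14,-13)
river: ρ → (-13,12,4)
river: ρ → (4,12,-13)
river: ρ → (-13,14,3)
river: ρ → (3,16,-8)
closes: descent 2, river 6
min |a| on river = 3

3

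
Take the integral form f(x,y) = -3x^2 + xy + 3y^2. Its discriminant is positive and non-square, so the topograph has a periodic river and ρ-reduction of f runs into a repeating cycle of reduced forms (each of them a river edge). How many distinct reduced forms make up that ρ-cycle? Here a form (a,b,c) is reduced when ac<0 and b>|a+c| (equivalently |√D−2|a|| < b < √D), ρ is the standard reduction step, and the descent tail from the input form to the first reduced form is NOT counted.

D = 37, ⌊√D⌋ = 6
river: ρ → (3,5,-1)
river: ρ → (-1,5,3)
river: ρ → (3,1,-3)
river: ρ → (-3,5,1)
river: ρ → (1,5,-3)
river: ρ → (-3,1,3)
ρ-cycle length = 6 (tail of 0 descent steps not counted)

6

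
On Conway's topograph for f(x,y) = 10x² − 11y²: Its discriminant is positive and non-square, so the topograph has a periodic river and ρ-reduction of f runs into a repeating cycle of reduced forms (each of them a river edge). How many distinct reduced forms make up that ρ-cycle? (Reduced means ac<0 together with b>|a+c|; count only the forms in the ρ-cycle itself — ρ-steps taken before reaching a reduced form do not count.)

D = 440, ⌊√D⌋ = 20
descent: ρ → (-11,0,10)
descent: ρ → (10,20,-1)  [lands on river]
river: ρ → (-1,20,10)
ρ-cycle length = 2 (tail of 2 descent steps not counted)

2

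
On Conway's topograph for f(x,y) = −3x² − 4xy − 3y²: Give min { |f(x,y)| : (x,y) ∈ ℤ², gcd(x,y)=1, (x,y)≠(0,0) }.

translate: b→-2 (≡4 mod 6), so (3,4,3)→(3,-2,2)
flip: (3,-2,2)→(2,2,3)
reduced (well bottom): (2,2,3) with a≤c, −a<b≤a
well minimum |f| = |-2| = 2 (negative-definite)

2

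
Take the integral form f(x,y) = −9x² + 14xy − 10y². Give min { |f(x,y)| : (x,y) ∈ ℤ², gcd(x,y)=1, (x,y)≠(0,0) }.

translate: b→4 (≡-14 mod 18), so (9,-14,10)→(9,4,5)
flip: (9,4,5)→(5,-4,9)
reduced (well bottom): (5,-4,9) with a≤c, −a<b≤a
well minimum |f| = |-5| = 5 (negative-definite)

5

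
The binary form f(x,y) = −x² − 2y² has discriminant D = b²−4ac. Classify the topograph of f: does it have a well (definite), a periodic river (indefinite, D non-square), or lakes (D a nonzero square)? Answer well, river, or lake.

D = b²−4ac = 0² − 4·(-1)·(-2) = -8
D < 0 ⇒ definite ⇒ every region one sign ⇒ single well

well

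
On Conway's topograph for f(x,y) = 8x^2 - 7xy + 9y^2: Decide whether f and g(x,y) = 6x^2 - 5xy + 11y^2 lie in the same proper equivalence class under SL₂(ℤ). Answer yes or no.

D₁ = -239, D₂ = -239
f: reduced (well bottom): (8,-7,9) with a≤c, −a<b≤a
g: reduced (well bottom): (6,-5,11) with a≤c, −a<b≤a
reduced forms (8, -7, 9) vs (6, -5, 11) ⇒ inequivalent

no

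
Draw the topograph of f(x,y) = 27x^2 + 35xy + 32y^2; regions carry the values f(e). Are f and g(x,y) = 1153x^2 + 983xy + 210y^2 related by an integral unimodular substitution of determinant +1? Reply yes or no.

D₁ = -2231, D₂ = -2231
f: translate: b→-19 (≡35 mod 54), so (27,35,32)→(27,-19,24)
f: flip: (27,-19,24)→(24,19,27)
f: reduced (well bottom): (24,19,27) with a≤c, −a<b≤a
g: flip: (1153,983,210)→(210,-983,1153)
g: translate: b→-143 (≡-983 mod 420), so (210,-983,1153)→(210,-143,27)
g: flip: (210,-143,27)→(27,143,210)
g: translate: b→-19 (≡143 mod 54), so (27,143,210)→(27,-19,24)
g: flip: (27,-19,24)→(24,19,27)
g: reduced (well bottom): (24,19,27) with a≤c, −a<b≤a
reduced forms (24, 19, 27) vs (24, 19, 27) ⇒ equivalent

yes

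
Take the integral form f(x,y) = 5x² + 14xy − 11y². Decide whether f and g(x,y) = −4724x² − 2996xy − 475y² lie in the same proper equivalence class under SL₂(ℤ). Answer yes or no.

D₁ = 416, D₂ = 416
river cycle of f (length 6): (-11, 8, 8), (8, 8, -11), (-11, 14, 5), (5, 16, -8), (-8, 16, 5), (5, 14, -11)
river cycle of g (length 6): (-11, 8, 8), (8, 8, -11), (-11, 14, 5), (5, 16, -8), (-8, 16, 5), (5, 14, -11)
cycles coincide ⇒ equivalent

yes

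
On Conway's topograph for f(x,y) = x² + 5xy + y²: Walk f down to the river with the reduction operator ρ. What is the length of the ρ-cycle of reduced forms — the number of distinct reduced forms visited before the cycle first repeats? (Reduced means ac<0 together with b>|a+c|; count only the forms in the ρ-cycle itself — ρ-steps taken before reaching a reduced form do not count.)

D = 21, ⌊√D⌋ = 4
descent: ρ → (1,3,-3)  [lands on river]
river: ρ → (-3,3,1)
ρ-cycle length = 2 (tail of 1 descent step not counted)

2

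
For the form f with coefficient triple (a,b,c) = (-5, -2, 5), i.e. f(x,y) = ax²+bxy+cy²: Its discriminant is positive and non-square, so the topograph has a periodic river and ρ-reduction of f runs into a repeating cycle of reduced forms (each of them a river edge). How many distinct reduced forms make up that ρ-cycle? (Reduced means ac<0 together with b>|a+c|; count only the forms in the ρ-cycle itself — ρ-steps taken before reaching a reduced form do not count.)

D = 104, ⌊√D⌋ = 10
descent: ρ → (5,2,-5)  [lands on river]
river: ρ → (-5,8,2)
river: ρ → (2,8,-5)
river: ρ → (-5,2,5)
river: ρ → (5,8,-2)
river: ρ → (-2,8,5)
ρ-cycle length = 6 (tail of 1 descent step not counted)

6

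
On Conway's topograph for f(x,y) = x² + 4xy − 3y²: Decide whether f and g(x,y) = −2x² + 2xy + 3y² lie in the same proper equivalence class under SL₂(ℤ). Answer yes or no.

D₁ = 28, D₂ = 28
river cycle of f (length 4): (-3, 2, 2), (2, 2, -3), (-3, 4, 1), (1, 4, -3)
river cycle of g (length 4): (3, 4, -1), (-1, 4, 3), (3, 2, -2), (-2, 2, 3)
cycles differ ⇒ inequivalent

no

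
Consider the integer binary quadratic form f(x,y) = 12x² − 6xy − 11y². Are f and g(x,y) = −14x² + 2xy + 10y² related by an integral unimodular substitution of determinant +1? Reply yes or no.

D₁ = 564, D₂ = 564
river cycle of f (length 6): (-11, 6, 12), (12, 18, -5), (-5, 22, 4), (4, 18, -15), (-15, 12, 7), (7, 16, -11)
river cycle of g (length 4): (10, 18, -6), (-6, 18, 10), (10, 22, -2), (-2, 22, 10)
cycles differ ⇒ inequivalent

no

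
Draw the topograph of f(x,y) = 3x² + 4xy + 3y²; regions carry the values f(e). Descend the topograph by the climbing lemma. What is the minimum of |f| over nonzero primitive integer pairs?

translate: b→-2 (≡4 mod 6), so (3,4,3)→(3,-2,2)
flip: (3,-2,2)→(2,2,3)
reduced (well bottom): (2,2,3) with a≤c, −a<b≤a
well minimum = a = 2

2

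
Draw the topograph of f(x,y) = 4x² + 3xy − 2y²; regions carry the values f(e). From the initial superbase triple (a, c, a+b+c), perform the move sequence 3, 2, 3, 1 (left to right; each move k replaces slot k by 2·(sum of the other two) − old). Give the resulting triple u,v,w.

start (4,-2,5) = (f(1,0),f(0,1),f(1,1))
replace slot 3: 2·(4+(-2)) − 5 = -1 → (4,-2,-1)
replace slot 2: 2·(4+(-1)) − (-2) = 8 → (4,8,-1)
replace slot 3: 2·(4+8) − (-1) = 25 → (4,8,25)
replace slot 1: 2·(8+25) − 4 = 62 → (62,8,25)

62,8,25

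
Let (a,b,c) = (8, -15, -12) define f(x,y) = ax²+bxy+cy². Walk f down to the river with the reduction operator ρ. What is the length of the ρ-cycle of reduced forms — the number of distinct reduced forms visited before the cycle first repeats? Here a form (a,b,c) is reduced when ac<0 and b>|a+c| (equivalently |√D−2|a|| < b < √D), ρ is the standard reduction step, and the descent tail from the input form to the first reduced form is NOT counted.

D = 609, ⌊√D⌋ = 24
descent: ρ → (-12,15,8)  [lands on river]
river: ρ → (8,17,-10)
river: ρ → (-10,23,2)
river: ρ → (2,21,-21)
river: ρ → (-21,21,2)
river: ρ → (2,23,-10)
river: ρ → (-10,17,8)
river: ρ → (8,15,-12)
river: ρ → (-12,9,11)
river: ρ → (11,13,-10)
river: ρ → (-10,7,14)
river: ρ → (14,21,-3)
river: ρ → (-3,21,14)
river: ρ → (14,7,-10)
river: ρ → (-10,13,11)
river: ρ → (11,9,-12)
ρ-cycle length = 16 (tail of 1 descent step not counted)

16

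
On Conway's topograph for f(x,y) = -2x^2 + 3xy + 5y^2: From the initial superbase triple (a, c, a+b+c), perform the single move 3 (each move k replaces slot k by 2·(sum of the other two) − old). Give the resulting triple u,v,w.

start (-2,5,6) = (f(1,0),f(0,1),f(1,1))
replace slot 3: 2·((-2)+5) − 6 = 0 → (-2,5,0)

-2,5,0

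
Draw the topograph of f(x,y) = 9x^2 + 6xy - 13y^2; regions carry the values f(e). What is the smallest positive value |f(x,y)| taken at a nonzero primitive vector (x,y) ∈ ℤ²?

river: ρ → (-13,20,2)
river: ρ → (2,20,-13)
river: ρ → (-13,6,9)
river: ρ → (9,12,-10)
river: ρ → (-10,8,11)
river: ρ → (11,14,-7)
river: ρ → (-7,14,11)
river: ρ → (11,8,-10)
river: ρ → (-10,12,9)
river: ρ → (9,6,-13)
closes: descent 0, river 10
min |a| on river = 2

2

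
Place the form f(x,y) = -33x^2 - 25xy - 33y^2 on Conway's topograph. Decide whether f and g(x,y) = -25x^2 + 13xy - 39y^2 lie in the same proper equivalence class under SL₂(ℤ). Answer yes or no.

D₁ = -3731, D₂ = -3731
f is negative-definite; reduce −f:
−f: reduced (well bottom): (33,25,33) with a≤c, −a<b≤a
flip sign back: reduced form of f is (-33,-25,-33)
g is negative-definite; reduce −g:
−g: reduced (well bottom): (25,-13,39) with a≤c, −a<b≤a
flip sign back: reduced form of g is (-25,13,-39)
reduced forms (-33, -25, -33) vs (-25, 13, -39) ⇒ inequivalent

no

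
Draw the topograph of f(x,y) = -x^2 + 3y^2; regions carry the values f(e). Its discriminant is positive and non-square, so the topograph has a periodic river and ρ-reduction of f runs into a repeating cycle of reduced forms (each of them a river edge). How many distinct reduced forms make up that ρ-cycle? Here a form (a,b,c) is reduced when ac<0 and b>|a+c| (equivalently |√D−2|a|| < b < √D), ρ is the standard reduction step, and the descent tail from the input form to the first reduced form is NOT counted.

D = 12, ⌊√D⌋ = 3
descent: ρ → (3,0,-1)
descent: ρ → (-1,2,2)  [lands on river]
river: ρ → (2,2,-1)
ρ-cycle length = 2 (tail of 2 descent steps not counted)

2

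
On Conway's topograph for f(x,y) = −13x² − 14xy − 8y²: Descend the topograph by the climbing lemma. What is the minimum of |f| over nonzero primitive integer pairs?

translate: b→-12 (≡14 mod 26), so (13,14,8)→(13,-12,7)
flip: (13,-12,7)→(7,12,13)
translate: b→-2 (≡12 mod 14), so (7,12,13)→(7,-2,8)
reduced (well bottom): (7,-2,8) with a≤c, −a<b≤a
well minimum |f| = |-7| = 7 (negative-definite)

7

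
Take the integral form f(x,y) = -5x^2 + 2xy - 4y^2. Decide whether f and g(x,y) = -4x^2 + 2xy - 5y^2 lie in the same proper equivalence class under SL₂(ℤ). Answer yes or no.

D₁ = -76, D₂ = -76
f is negative-definite; reduce −f:
−f: flip: (5,-2,4)→(4,2,5)
−f: reduced (well bottom): (4,2,5) with a≤c, −a<b≤a
flip sign back: reduced form of f is (-4,-2,-5)
g is negative-definite; reduce −g:
−g: reduced (well bottom): (4,-2,5) with a≤c, −a<b≤a
flip sign back: reduced form of g is (-4,2,-5)
reduced forms (-4, -2, -5) vs (-4, 2, -5) ⇒ inequivalent

no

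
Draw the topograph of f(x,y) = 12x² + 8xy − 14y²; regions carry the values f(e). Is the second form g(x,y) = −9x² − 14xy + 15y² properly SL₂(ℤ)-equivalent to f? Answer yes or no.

D₁ = 736, D₂ = 736
river cycle of f (length 12): (-14, 20, 6), (6, 16, -20), (-20, 24, 2), (2, 24, -20), (-20, 16, 6), (6, 20, -14), (-14, 8, 12), (12, 16, -10), (-10, 24, 4), (4, 24, -10), … (2 more)
river cycle of g (length 12): (15, 14, -9), (-9, 22, 7), (7, 20, -12), (-12, 4, 15), (15, 26, -1), (-1, 26, 15), (15, 4, -12), (-12, 20, 7), (7, 22, -9), (-9, 14, 15), … (2 more)
cycles differ ⇒ inequivalent

no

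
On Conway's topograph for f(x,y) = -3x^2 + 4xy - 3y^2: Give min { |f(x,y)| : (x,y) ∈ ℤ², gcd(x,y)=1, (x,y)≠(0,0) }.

translate: b→2 (≡-4 mod 6), so (3,-4,3)→(3,2,2)
flip: (3,2,2)→(2,-2,3)
translate: b→2 (≡-2 mod 4), so (2,-2,3)→(2,2,3)
reduced (well bottom): (2,2,3) with a≤c, −a<b≤a
well minimum |f| = |-2| = 2 (negative-definite)

2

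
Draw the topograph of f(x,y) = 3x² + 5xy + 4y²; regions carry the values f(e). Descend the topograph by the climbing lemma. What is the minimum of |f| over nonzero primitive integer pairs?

translate: b→-1 (≡5 mod 6), so (3,5,4)→(3,-1,2)
flip: (3,-1,2)→(2,1,3)
reduced (well bottom): (2,1,3) with a≤c, −a<b≤a
well minimum = a = 2

2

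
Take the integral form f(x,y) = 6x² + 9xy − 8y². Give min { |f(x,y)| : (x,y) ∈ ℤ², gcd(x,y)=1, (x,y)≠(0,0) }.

river: ρ → (-8,7,7)
river: ρ → (7,7,-8)
river: ρ → (-8,9,6)
river: ρ → (6,15,-2)
river: ρ → (-2,13,13)
river: ρ → (13,13,-2)
river: ρ → (-2,15,6)
river: ρ → (6,9,-8)
closes: descent 0, river 8
min |a| on river = 2

2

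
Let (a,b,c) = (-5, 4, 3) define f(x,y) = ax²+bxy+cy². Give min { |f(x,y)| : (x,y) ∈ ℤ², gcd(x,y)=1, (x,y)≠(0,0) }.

river: ρ → (3,8,-1)
river: ρ → (-1,8,3)
river: ρ → (3,4,-5)
river: ρ → (-5,6,2)
river: ρ → (2,6,-5)
river: ρ → (-5,4,3)
closes: descent 0, river 6
min |a| on river = 1

1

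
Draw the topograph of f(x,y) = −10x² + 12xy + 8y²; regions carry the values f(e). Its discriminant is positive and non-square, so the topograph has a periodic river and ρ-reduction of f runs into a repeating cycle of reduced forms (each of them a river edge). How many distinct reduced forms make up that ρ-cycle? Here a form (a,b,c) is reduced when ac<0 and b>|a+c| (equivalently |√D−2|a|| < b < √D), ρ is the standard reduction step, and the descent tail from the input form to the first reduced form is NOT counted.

D = 464, ⌊√D⌋ = 21
river: ρ → (8,20,-2)
river: ρ → (-2,20,8)
river: ρ → (8,12,-10)
river: ρ → (-10,8,10)
river: ρ → (10,12,-8)
river: ρ → (-8,20,2)
river: ρ → (2,20,-8)
river: ρ → (-8,12,10)
river: ρ → (10,8,-10)
river: ρ → (-10,12,8)
ρ-cycle length = 10 (tail of 0 descent steps not counted)

10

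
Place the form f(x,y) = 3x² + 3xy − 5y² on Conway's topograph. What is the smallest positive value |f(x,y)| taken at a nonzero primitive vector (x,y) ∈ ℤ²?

river: ρ → (-5,7,1)
river: ρ → (1,7,-5)
river: ρ → (-5,3,3)
river: ρ → (3,3,-5)
closes: descent 0, river 4
min |a| on river = 1

1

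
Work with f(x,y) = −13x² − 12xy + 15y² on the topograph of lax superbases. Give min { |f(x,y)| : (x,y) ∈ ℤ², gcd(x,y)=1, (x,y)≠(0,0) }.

descent: ρ → (15,12,-13)  [lands on river]
river: ρ → (-13,14,14)
river: ρ → (14,14,-13)
river: ρ → (-13,12,15)
river: ρ → (15,18,-10)
river: ρ → (-10,22,11)
river: ρ → (11,22,-10)
river: ρ → (-10,18,15)
closes: descent 1, river 8
min |a| on river = 10

10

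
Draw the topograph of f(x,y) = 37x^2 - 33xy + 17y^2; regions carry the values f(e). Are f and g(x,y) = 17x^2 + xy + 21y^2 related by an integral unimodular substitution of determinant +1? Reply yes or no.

D₁ = -1427, D₂ = -1427
f: flip: (37,-33,17)→(17,33,37)
f: translate: b→-1 (≡33 mod 34), so (17,33,37)→(17,-1,21)
f: reduced (well bottom): (17,-1,21) with a≤c, −a<b≤a
g: reduced (well bottom): (17,1,21) with a≤c, −a<b≤a
reduced forms (17, -1, 21) vs (17, 1, 21) ⇒ inequivalent

no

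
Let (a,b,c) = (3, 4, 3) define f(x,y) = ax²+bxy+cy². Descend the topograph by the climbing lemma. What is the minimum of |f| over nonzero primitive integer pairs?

translate: b→-2 (≡4 mod 6), so (3,4,3)→(3,-2,2)
flip: (3,-2,2)→(2,2,3)
reduced (well bottom): (2,2,3) with a≤c, −a<b≤a
well minimum = a = 2

2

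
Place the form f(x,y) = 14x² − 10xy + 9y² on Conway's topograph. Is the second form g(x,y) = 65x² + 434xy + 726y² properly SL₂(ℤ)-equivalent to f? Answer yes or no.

D₁ = -404, D₂ = -404
f: flip: (14,-10,9)→(9,10,14)
f: translate: b→-8 (≡10 mod 18), so (9,10,14)→(9,-8,13)
f: reduced (well bottom): (9,-8,13) with a≤c, −a<b≤a
g: translate: b→44 (≡434 mod 130), so (65,434,726)→(65,44,9)
g: flip: (65,44,9)→(9,-44,65)
g: translate: b→-8 (≡-44 mod 18), so (9,-44,65)→(9,-8,13)
g: reduced (well bottom): (9,-8,13) with a≤c, −a<b≤a
reduced forms (9, -8, 13) vs (9, -8, 13) ⇒ equivalent

yes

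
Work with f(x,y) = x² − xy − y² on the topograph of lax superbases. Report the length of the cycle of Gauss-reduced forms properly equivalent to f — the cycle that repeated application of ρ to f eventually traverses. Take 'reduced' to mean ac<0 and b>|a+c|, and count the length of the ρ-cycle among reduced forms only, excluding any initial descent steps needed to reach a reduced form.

D = 5, ⌊√D⌋ = 2
descent: ρ → (-1,1,1)  [lands on river]
river: ρ → (1,1,-1)
ρ-cycle length = 2 (tail of 1 descent step not counted)

2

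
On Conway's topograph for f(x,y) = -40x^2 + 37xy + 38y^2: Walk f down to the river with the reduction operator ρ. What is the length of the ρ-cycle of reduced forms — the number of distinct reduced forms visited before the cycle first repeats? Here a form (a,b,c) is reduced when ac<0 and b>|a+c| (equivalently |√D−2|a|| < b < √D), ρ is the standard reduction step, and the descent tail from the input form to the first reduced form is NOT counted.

D = 7449, ⌊√D⌋ = 86
river: ρ → (38,39,-39)
river: ρ → (-39,39,38)
river: ρ → (38,37,-40)
river: ρ → (-40,43,35)
river: ρ → (35,27,-48)
river: ρ → (-48,69,14)
river: ρ → (14,71,-43)
river: ρ → (-43,15,42)
river: ρ → (42,69,-16)
river: ρ → (-16,59,62)
river: ρ → (62,65,-13)
river: ρ → (-13,65,62)
river: ρ → (62,59,-16)
river: ρ → (-16,69,42)
river: ρ → (42,15,-43)
river: ρ → (-43,71,14)
river: ρ → (14,69,-48)
river: ρ → (-48,27,35)
river: ρ → (35,43,-40)
river: ρ → (-40,37,38)
ρ-cycle length = 20 (tail of 0 descent steps not counted)

20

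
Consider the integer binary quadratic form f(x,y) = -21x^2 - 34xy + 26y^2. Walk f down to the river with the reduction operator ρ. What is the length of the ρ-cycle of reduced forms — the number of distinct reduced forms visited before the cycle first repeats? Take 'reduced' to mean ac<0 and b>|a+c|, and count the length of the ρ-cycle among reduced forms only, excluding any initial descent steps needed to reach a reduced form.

D = 3340, ⌊√D⌋ = 57
descent: ρ → (26,34,-21)  [lands on river]
river: ρ → (-21,50,10)
river: ρ → (10,50,-21)
river: ρ → (-21,34,26)
river: ρ → (26,18,-29)
river: ρ → (-29,40,15)
river: ρ → (15,50,-14)
river: ρ → (-14,34,39)
river: ρ → (39,44,-9)
river: ρ → (-9,46,34)
river: ρ → (34,22,-21)
river: ρ → (-21,20,35)
river: ρ → (35,50,-6)
river: ρ → (-6,46,51)
river: ρ → (51,56,-1)
river: ρ → (-1,56,51)
river: ρ → (51,46,-6)
river: ρ → (-6,50,35)
river: ρ → (35,20,-21)
river: ρ → (-21,22,34)
river: ρ → (34,46,-9)
river: ρ → (-9,44,39)
river: ρ → (39,34,-14)
river: ρ → (-14,50,15)
river: ρ → (15,40,-29)
river: ρ → (-29,18,26)
ρ-cycle length = 26 (tail of 1 descent step not counted)

26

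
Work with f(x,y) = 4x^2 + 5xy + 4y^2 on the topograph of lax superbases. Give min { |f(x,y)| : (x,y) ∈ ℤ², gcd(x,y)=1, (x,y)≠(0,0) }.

translate: b→-3 (≡5 mod 8), so (4,5,4)→(4,-3,3)
flip: (4,-3,3)→(3,3,4)
reduced (well bottom): (3,3,4) with a≤c, −a<b≤a
well minimum = a = 3

3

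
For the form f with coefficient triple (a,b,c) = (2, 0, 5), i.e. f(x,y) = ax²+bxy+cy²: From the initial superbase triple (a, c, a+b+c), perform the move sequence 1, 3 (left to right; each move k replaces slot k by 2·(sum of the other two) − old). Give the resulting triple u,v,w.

start (2,5,7) = (f(1,0),f(0,1),f(1,1))
replace slot 1: 2·(5+7) − 2 = 22 → (22,5,7)
replace slot 3: 2·(22+5) − 7 = 47 → (22,5,47)

22,5,47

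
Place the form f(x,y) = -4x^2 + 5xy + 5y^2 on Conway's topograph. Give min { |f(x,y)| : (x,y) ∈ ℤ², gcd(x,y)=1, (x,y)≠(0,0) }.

river: ρ → (5,5,-4)
river: ρ → (-4,3,6)
river: ρ → (6,9,-1)
river: ρ → (-1,9,6)
river: ρ → (6,3,-4)
river: ρ → (-4,5,5)
closes: descent 0, river 6
min |a| on river = 1

1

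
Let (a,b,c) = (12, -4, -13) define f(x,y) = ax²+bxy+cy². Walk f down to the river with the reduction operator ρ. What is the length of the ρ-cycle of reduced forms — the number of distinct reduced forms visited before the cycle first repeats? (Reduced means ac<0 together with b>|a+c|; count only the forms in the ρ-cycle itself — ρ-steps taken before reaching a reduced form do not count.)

D = 640, ⌊√D⌋ = 25
descent: ρ → (-13,4,12)  [lands on river]
river: ρ → (12,20,-5)
river: ρ → (-5,20,12)
river: ρ → (12,4,-13)
river: ρ → (-13,22,3)
river: ρ → (3,20,-20)
river: ρ → (-20,20,3)
river: ρ → (3,22,-13)
ρ-cycle length = 8 (tail of 1 descent step not counted)

8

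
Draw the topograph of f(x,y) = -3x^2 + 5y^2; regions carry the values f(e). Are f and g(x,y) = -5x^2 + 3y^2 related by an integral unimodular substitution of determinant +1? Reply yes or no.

D₁ = 60, D₂ = 60
river cycle of f (length 2): (-3, 6, 2), (2, 6, -3)
river cycle of g (length 2): (3, 6, -2), (-2, 6, 3)
cycles differ ⇒ inequivalent

no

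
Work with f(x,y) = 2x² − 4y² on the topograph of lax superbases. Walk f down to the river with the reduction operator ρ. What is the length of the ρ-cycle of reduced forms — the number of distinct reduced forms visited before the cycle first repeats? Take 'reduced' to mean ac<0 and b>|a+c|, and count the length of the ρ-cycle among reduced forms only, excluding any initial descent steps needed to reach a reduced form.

D = 32, ⌊√D⌋ = 5
descent: ρ → (-4,0,2)
descent: ρ → (2,4,-2)  [lands on river]
river: ρ → (-2,4,2)
ρ-cycle length = 2 (tail of 2 descent steps not counted)

2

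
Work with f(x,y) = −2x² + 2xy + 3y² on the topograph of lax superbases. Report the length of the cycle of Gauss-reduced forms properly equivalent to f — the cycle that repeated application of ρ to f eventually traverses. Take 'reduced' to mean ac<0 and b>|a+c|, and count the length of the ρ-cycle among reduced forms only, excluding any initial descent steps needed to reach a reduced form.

D = 28, ⌊√D⌋ = 5
river: ρ → (3,4,-1)
river: ρ → (-1,4,3)
river: ρ → (3,2,-2)
river: ρ → (-2,2,3)
ρ-cycle length = 4 (tail of 0 descent steps not counted)

4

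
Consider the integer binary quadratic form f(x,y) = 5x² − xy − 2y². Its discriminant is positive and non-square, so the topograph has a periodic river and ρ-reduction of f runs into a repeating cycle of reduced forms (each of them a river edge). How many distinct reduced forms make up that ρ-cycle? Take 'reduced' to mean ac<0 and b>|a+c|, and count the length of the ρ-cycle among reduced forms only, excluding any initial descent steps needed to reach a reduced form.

D = 41, ⌊√D⌋ = 6
descent: ρ → (-2,5,2)  [lands on river]
river: ρ → (2,3,-4)
river: ρ → (-4,5,1)
river: ρ → (1,5,-4)
river: ρ → (-4,3,2)
river: ρ → (2,5,-2)
river: ρ → (-2,3,4)
river: ρ → (4,5,-1)
river: ρ → (-1,5,4)
river: ρ → (4,3,-2)
ρ-cycle length = 10 (tail of 1 descent step not counted)

10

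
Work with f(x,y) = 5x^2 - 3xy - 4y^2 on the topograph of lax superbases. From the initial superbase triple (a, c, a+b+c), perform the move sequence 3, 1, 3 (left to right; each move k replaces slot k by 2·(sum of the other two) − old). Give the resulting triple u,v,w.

start (5,-4,-2) = (f(1,0),f(0,1),f(1,1))
replace slot 3: 2·(5+(-4)) − (-2) = 4 → (5,-4,4)
replace slot 1: 2·((-4)+4) − 5 = -5 → (-5,-4,4)
replace slot 3: 2·((-5)+(-4)) − 4 = -22 → (-5,-4,-22)

-5,-4,-22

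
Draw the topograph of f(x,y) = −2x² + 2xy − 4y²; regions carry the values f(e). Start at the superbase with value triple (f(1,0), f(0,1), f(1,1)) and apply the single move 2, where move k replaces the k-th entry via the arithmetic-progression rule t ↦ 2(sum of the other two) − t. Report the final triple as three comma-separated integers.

start (-2,-4,-4) = (f(1,0),f(0,1),f(1,1))
replace slot 2: 2·((-2)+(-4)) − (-4) = -8 → (-2,-8,-4)

-2,-8,-4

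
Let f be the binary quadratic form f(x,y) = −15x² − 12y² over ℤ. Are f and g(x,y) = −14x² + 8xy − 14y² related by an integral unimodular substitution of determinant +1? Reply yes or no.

D₁ = -720, D₂ = -720
f is negative-definite; reduce −f:
−f: flip: (15,0,12)→(12,0,15)
−f: reduced (well bottom): (12,0,15) with a≤c, −a<b≤a
flip sign back: reduced form of f is (-12,0,-15)
g is negative-definite; reduce −g:
−g: flip: (14,-8,14)→(14,8,14)
−g: reduced (well bottom): (14,8,14) with a≤c, −a<b≤a
flip sign back: reduced form of g is (-14,-8,-14)
reduced forms (-12, 0, -15) vs (-14, -8, -14) ⇒ inequivalent

no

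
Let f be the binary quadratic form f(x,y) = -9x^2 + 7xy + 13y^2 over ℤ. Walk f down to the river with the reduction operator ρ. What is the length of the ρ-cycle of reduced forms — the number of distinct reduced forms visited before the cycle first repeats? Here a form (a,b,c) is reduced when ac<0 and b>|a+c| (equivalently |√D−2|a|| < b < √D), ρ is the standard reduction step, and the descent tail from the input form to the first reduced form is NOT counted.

D = 517, ⌊√D⌋ = 22
river: ρ → (13,19,-3)
river: ρ → (-3,17,19)
river: ρ → (19,21,-1)
river: ρ → (-1,21,19)
river: ρ → (19,17,-3)
river: ρ → (-3,19,13)
river: ρ → (13,7,-9)
river: ρ → (-9,11,11)
river: ρ → (11,11,-9)
river: ρ → (-9,7,13)
ρ-cycle length = 10 (tail of 0 descent steps not counted)

10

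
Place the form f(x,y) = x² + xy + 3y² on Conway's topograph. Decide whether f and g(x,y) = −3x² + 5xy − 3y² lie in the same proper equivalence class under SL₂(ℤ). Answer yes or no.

D₁ = -11, D₂ = -11
f: reduced (well bottom): (1,1,3) with a≤c, −a<b≤a
g is negative-definite; reduce −g:
−g: translate: b→1 (≡-5 mod 6), so (3,-5,3)→(3,1,1)
−g: flip: (3,1,1)→(1,-1,3)
−g: translate: b→1 (≡-1 mod 2), so (1,-1,3)→(1,1,3)
−g: reduced (well bottom): (1,1,3) with a≤c, −a<b≤a
flip sign back: reduced form of g is (-1,-1,-3)
reduced forms (1, 1, 3) vs (-1, -1, -3) ⇒ inequivalent

no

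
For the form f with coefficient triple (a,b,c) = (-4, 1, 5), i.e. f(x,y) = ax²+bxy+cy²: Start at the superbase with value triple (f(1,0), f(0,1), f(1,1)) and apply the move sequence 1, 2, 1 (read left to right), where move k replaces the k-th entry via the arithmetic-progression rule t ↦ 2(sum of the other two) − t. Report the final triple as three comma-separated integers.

start (-4,5,2) = (f(1,0),f(0,1),f(1,1))
replace slot 1: 2·(5+2) − (-4) = 18 → (18,5,2)
replace slot 2: 2·(18+2) − 5 = 35 → (18,35,2)
replace slot 1: 2·(35+2) − 18 = 56 → (56,35,2)

56,35,2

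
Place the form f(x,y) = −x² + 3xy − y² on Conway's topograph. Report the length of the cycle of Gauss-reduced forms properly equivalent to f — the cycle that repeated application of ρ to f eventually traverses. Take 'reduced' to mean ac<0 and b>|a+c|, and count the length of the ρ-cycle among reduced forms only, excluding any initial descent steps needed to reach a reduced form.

D = 5, ⌊√D⌋ = 2
descent: ρ → (-1,1,1)  [lands on river]
river: ρ → (1,1,-1)
ρ-cycle length = 2 (tail of 1 descent step not counted)

2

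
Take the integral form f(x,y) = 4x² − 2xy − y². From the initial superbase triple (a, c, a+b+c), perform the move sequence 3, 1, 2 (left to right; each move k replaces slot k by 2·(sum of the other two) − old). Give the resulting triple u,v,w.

start (4,-1,1) = (f(1,0),f(0,1),f(1,1))
replace slot 3: 2·(4+(-1)) − 1 = 5 → (4,-1,5)
replace slot 1: 2·((-1)+5) − 4 = 4 → (4,-1,5)
replace slot 2: 2·(4+5) − (-1) = 19 → (4,19,5)

4,19,5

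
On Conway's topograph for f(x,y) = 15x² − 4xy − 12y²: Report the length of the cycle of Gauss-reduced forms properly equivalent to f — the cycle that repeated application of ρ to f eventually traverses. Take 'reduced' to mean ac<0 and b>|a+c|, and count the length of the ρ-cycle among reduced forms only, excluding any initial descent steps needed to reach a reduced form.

D = 736, ⌊√D⌋ = 27
descent: ρ → (-12,4,15)  [lands on river]
river: ρ → (15,26,-1)
river: ρ → (-1,26,15)
river: ρ → (15,4,-12)
river: ρ → (-12,20,7)
river: ρ → (7,22,-9)
river: ρ → (-9,14,15)
river: ρ → (15,16,-8)
river: ρ → (-8,16,15)
river: ρ → (15,14,-9)
river: ρ → (-9,22,7)
river: ρ → (7,20,-12)
ρ-cycle length = 12 (tail of 1 descent step not counted)

12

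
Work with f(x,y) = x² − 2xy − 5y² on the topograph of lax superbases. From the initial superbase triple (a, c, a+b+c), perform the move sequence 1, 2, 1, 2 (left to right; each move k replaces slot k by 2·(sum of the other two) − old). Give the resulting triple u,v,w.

start (1,-5,-6) = (f(1,0),f(0,1),f(1,1))
replace slot 1: 2·((-5)+(-6)) − 1 = -23 → (-23,-5,-6)
replace slot 2: 2·((-23)+(-6)) − (-5) = -53 → (-23,-53,-6)
replace slot 1: 2·((-53)+(-6)) − (-23) = -95 → (-95,-53,-6)
replace slot 2: 2·((-95)+(-6)) − (-53) = -149 → (-95,-149,-6)

-95,-149,-6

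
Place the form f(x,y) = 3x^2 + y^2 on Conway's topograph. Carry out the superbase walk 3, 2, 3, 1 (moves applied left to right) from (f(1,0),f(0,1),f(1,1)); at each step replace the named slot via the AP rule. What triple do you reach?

start (3,1,4) = (f(1,0),f(0,1),f(1,1))
replace slot 3: 2·(3+1) − 4 = 4 → (3,1,4)
replace slot 2: 2·(3+4) − 1 = 13 → (3,13,4)
replace slot 3: 2·(3+13) − 4 = 28 → (3,13,28)
replace slot 1: 2·(13+28) − 3 = 79 → (79,13,28)

79,13,28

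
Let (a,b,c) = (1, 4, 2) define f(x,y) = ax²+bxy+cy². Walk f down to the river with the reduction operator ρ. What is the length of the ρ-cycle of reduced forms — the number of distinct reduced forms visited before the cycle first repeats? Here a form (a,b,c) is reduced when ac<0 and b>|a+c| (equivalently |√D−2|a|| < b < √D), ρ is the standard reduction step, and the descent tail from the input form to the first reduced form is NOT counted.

D = 8, ⌊√D⌋ = 2
descent: ρ → (2,0,-1)
descent: ρ → (-1,2,1)  [lands on river]
river: ρ → (1,2,-1)
ρ-cycle length = 2 (tail of 2 descent steps not counted)

2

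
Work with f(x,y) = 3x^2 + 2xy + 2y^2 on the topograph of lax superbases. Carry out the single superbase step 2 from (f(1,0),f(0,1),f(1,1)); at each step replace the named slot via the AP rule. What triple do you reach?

start (3,2,7) = (f(1,0),f(0,1),f(1,1))
replace slot 2: 2·(3+7) − 2 = 18 → (3,18,7)

3,18,7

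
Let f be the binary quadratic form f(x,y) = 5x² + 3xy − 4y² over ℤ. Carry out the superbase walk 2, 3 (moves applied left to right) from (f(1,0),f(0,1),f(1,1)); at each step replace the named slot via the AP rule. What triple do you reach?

start (5,-4,4) = (f(1,0),f(0,1),f(1,1))
replace slot 2: 2·(5+4) − (-4) = 22 → (5,22,4)
replace slot 3: 2·(5+22) − 4 = 50 → (5,22,50)

5,22,50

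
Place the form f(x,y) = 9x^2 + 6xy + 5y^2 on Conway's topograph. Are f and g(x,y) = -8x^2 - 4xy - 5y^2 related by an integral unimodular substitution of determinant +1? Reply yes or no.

D₁ = -144, D₂ = -144
f: flip: (9,6,5)→(5,-6,9)
f: translate: b→4 (≡-6 mod 10), so (5,-6,9)→(5,4,8)
f: reduced (well bottom): (5,4,8) with a≤c, −a<b≤a
g is negative-definite; reduce −g:
−g: flip: (8,4,5)→(5,-4,8)
−g: reduced (well bottom): (5,-4,8) with a≤c, −a<b≤a
flip sign back: reduced form of g is (-5,4,-8)
reduced forms (5, 4, 8) vs (-5, 4, -8) ⇒ inequivalent

no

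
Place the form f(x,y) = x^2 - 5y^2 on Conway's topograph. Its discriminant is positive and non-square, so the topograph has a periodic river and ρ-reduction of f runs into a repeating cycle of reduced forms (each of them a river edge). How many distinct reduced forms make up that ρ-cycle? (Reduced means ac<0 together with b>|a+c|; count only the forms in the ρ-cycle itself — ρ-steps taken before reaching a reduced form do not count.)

D = 20, ⌊√D⌋ = 4
descent: ρ → (-5,0,1)
descent: ρ → (1,4,-1)  [lands on river]
river: ρ → (-1,4,1)
ρ-cycle length = 2 (tail of 2 descent steps not counted)

2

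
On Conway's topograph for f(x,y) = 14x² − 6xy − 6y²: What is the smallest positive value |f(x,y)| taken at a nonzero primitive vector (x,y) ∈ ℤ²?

descent: ρ → (-6,18,2)  [lands on river]
river: ρ → (2,18,-6)
closes: descent 1, river 2
min |a| on river = 2

2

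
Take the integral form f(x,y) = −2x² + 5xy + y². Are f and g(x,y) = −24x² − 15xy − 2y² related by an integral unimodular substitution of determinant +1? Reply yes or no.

D₁ = 33, D₂ = 33
river cycle of f (length 4): (1, 5, -2), (-2, 3, 3), (3, 3, -2), (-2, 5, 1)
river cycle of g (length 4): (-2, 3, 3), (3, 3, -2), (-2, 5, 1), (1, 5, -2)
cycles coincide ⇒ equivalent

yes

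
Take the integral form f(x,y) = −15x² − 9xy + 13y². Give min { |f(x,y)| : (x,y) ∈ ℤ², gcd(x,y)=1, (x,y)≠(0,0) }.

descent: ρ → (13,9,-15)  [lands on river]
river: ρ → (-15,21,7)
river: ρ → (7,21,-15)
river: ρ → (-15,9,13)
river: ρ → (13,17,-11)
river: ρ → (-11,27,3)
river: ρ → (3,27,-11)
river: ρ → (-11,17,13)
closes: descent 1, river 8
min |a| on river = 3

3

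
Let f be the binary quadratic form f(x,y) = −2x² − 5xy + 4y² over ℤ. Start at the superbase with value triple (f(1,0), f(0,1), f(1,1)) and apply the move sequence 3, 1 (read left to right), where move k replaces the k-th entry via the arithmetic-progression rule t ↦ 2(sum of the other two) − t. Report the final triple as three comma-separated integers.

start (-2,4,-3) = (f(1,0),f(0,1),f(1,1))
replace slot 3: 2·((-2)+4) − (-3) = 7 → (-2,4,7)
replace slot 1: 2·(4+7) − (-2) = 24 → (24,4,7)

24,4,7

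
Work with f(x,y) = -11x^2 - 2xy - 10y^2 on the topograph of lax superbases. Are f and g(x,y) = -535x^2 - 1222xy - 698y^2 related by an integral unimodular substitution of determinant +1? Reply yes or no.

D₁ = -436, D₂ = -436
f is negative-definite; reduce −f:
−f: flip: (11,2,10)→(10,-2,11)
−f: reduced (well bottom): (10,-2,11) with a≤c, −a<b≤a
flip sign back: reduced form of f is (-10,2,-11)
g is negative-definite; reduce −g:
−g: translate: b→152 (≡1222 mod 1070), so (535,1222,698)→(535,152,11)
−g: flip: (535,152,11)→(11,-152,535)
−g: translate: b→2 (≡-152 mod 22), so (11,-152,535)→(11,2,10)
−g: flip: (11,2,10)→(10,-2,11)
−g: reduced (well bottom): (10,-2,11) with a≤c, −a<b≤a
flip sign back: reduced form of g is (-10,2,-11)
reduced forms (-10, 2, -11) vs (-10, 2, -11) ⇒ equivalent

yes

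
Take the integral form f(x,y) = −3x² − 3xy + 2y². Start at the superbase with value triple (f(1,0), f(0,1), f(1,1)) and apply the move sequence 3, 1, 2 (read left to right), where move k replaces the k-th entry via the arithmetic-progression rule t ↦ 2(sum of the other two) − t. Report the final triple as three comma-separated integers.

start (-3,2,-4) = (f(1,0),f(0,1),f(1,1))
replace slot 3: 2·((-3)+2) − (-4) = 2 → (-3,2,2)
replace slot 1: 2·(2+2) − (-3) = 11 → (11,2,2)
replace slot 2: 2·(11+2) − 2 = 24 → (11,24,2)

11,24,2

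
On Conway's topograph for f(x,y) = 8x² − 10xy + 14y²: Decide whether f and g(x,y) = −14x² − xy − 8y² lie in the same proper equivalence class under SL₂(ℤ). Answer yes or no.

D₁ = -348, D₂ = -447
discriminants differ ⇒ not SL₂(ℤ)-equivalent

no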